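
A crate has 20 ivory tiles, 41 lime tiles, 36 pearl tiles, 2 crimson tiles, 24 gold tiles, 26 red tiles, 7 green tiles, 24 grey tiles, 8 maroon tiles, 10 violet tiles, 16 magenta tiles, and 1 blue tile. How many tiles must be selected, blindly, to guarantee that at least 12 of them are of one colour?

106

An adversary could hand out at most 11 tiles per colour (5 colours run out sooner): 11 + 11 + 11 + 2 + 11 + 11 + 7 + 11 + 8 + 10 + 11 + 1 = 105 tiles and still no colour has 12.
Pigeonhole: one more tile lands in a colour already at 11, so 106 draws are enough and 105 are not.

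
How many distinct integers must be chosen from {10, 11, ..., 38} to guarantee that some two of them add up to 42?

Group the elements by complementary pair {x, 42−x}: {10,32}, {11,31}, {12,30}, …, giving 11 two-element pairs, the single value 21 (it cannot pair with itself since the integers are distinct), and 6 integers whose partner 42−x falls outside [10,38].
Treating each of those 18 groups as a pigeonhole, one can pick one integer per group — 18 integers — with no two summing to 42.
The 19th integer lands in an occupied pair, forcing a sum of 42.

19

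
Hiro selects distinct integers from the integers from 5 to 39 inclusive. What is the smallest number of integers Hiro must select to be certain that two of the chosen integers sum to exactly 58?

A set avoiding the sum 58 can contain at most one of each pair {x, 58−x}, plus the 15 elements whose complement lies outside the range or equal to its own complement.
The integers 5, …, 29 (25 of them) are such a set: any two sum to at least 5+6 = 11 and at most 28+29 = 57 < 58.
Pigeonhole: any 26th integer completes one of the 10 pairs, so 26 choices force a sum of 58.

26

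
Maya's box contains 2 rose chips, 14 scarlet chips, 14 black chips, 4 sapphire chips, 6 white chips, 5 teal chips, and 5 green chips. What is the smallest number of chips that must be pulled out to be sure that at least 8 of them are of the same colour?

An adversary could hand out at most 7 chips per colour (5 colours run out sooner): 2 + 7 + 7 + 4 + 6 + 5 + 5 = 36 chips and still no colour has 8.
By the pigeonhole principle, one more chip lands in a colour already at 7, so 37 draws are enough and 36 are not.

37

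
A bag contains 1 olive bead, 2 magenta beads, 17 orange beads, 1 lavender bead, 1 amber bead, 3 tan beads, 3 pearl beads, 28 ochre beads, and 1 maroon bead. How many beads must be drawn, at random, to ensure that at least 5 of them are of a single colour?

Pigeonhole: put each drawn bead into a box by colour. The largest draw with every box below 5 takes min(count, 4) from each colour; colours with fewer than 4 contribute all they have.
Σ min(cᵢ, 4) = 1 + 2 + 4 + 1 + 1 + 3 + 3 + 4 + 1 = 20.
Draw number 20 + 1 = 21 must push one box to 5.

21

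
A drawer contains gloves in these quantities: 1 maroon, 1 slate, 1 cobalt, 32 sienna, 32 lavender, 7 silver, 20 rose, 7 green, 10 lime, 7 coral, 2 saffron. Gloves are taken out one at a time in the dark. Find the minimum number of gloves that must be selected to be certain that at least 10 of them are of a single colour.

An adversary could hand out at most 9 gloves per colour (7 colours run out sooner): 1 + 1 + 1 + 9 + 9 + 7 + 9 + 7 + 9 + 7 + 2 = 62 gloves and still no colour has 10.
By pigeonhole, one more glove lands in a colour already at 9, so 63 draws are enough and 62 are not.

63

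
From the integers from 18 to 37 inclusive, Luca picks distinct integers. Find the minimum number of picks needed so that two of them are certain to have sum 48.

15

Group the elements by complementary pair {x, 48−x}: {18,30}, {19,29}, {20,28}, …, giving 6 two-element pairs; the single value 24 (it cannot pair with itself since the integers are distinct); and 7 integers whose partner 48−x falls outside [18,37].
Treating each of those 14 groups as a pigeonhole, one can pick one integer per group — 14 integers — with no two summing to 48.
The 15th integer lands in an occupied pair, forcing a sum of 48.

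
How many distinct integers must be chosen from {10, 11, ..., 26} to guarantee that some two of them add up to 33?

11

A set avoiding the sum 33 can contain at most one of each pair {x, 33−x}, plus the 3 elements whose complement lies outside the range.
The integers 17, …, 26 (10 of them) are such a set: any two sum to at least 17+18 = 35 > 33.
By the pigeonhole principle, any 11th integer completes one of the 7 pairs, so 11 choices force a sum of 33.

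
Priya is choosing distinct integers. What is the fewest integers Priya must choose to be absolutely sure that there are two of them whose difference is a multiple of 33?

34

Integers whose pairwise differences are multiples of 33 are exactly those sharing a remainder mod 33. By the pigeonhole principle, the 33 residue classes mod 33 are the pigeonholes.
With 33 integers one could put 1 in each residue class and have no class reach 2.
The 34th integer pushes some class to 2, so 33·1 + 1 = 34.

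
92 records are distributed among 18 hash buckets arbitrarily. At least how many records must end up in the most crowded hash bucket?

Pigeonhole: the 18 hash buckets are the holes and the 92 records are the pigeons.
If every hash bucket held at most 5 records, the total would be at most 18 × 5 = 90, which is less than 92.
So some hash bucket holds at least ⌈92/18⌉ = 6 records.

6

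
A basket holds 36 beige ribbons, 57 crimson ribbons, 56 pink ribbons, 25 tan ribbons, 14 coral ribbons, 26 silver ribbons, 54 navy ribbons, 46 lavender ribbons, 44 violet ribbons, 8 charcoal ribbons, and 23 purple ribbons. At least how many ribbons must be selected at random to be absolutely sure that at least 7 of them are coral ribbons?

In the worst case for collecting coral ribbons, every non-coral ribbon comes out first.
There are 36 + 57 + 56 + 25 + 26 + 54 + 46 + 44 + 8 + 23 = 375 non-coral ribbons altogether.
After those, each further ribbon must be coral, so 375 + 7 = 382 draws guarantee 7 coral ribbons.

382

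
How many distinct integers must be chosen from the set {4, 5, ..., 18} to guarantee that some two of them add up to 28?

A set avoiding the sum 28 can contain at most one of each pair {x, 28−x}, plus the 7 elements whose complement lies outside the range or equal to its own complement.
The integers 4, …, 14 (11 of them) are such a set: any two sum to at least 4+5 = 9 and at most 13+14 = 27 < 28.
Any 12th integer completes one of the 4 pairs, so 12 choices force a sum of 28.

12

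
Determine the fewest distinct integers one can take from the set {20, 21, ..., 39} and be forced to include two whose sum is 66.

15

Two chosen integers sum to 66 exactly when both halves of some pair {x, 66−x} with 27 ≤ x ≤ 66−x ≤ 39 are chosen — 6 such pairs.
The remaining 8 elements (those with no distinct partner in range) can never complete a 66-sum, so the worst case takes all of them and one from each pair: 8 + 6 = 14.
The 15th integer has to be the second member of some pair, so 14 + 1 = 15.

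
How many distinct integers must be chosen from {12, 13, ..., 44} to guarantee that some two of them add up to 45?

23

A set avoiding the sum 45 can contain at most one of each pair {x, 45−x}, plus the 11 elements whose complement lies outside the range.
The integers 23, …, 44 (22 of them) are such a set: any two sum to at least 23+24 = 47 > 45.
By the pigeonhole principle, any 23rd integer completes one of the 11 pairs, so 23 choices force a sum of 45.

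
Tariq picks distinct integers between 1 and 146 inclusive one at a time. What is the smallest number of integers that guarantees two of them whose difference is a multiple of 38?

39

Integers whose pairwise differences are multiples of 38 are exactly those sharing a remainder mod 38. By the pigeonhole principle, the 38 residue classes mod 38 are the pigeonholes.
With 38 integers one could put 1 in each residue class and have no class reach 2.
The 39th integer pushes some class to 2, so 38·1 + 1 = 39.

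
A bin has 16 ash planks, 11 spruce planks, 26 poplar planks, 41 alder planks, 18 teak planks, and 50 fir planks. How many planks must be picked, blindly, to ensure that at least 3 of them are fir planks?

In the worst case for collecting fir planks, every non-fir plank comes out first.
There are 16 + 11 + 26 + 41 + 18 = 112 non-fir planks altogether.
After those, each further plank must be fir, so 112 + 3 = 115 draws guarantee 3 fir planks.

115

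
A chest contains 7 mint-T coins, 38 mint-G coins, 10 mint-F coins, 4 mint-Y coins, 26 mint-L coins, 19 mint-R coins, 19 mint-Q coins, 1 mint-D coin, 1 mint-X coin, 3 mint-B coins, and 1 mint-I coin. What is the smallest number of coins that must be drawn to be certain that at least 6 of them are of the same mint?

Put each drawn coin into a box by mint. The largest draw with every box below 6 takes min(count, 5) from each mint; mints with fewer than 5 contribute all they have.
Σ min(cᵢ, 5) = 5 + 5 + 5 + 4 + 5 + 5 + 5 + 1 + 1 + 3 + 1 = 40.
Draw number 40 + 1 = 41 must push one box to 6.

41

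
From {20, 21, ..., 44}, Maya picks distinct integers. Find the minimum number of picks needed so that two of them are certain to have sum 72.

18

Group the elements by complementary pair {x, 72−x}: {28,44}, {29,43}, {30,42}, …, giving 8 two-element pairs, the single value 36 (it cannot pair with itself since the integers are distinct), and 8 integers whose partner 72−x falls outside [20,44].
Treating each of those 17 groups as a pigeonhole, one can pick one integer per group — 17 integers — with no two summing to 72.
The 18th integer lands in an occupied pair, forcing a sum of 72.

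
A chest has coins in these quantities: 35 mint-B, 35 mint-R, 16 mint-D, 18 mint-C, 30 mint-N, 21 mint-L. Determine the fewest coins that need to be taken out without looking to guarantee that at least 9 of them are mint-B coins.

129

In the worst case for collecting mint-B coins, every non-mint-B coin comes out first.
There are 35 + 16 + 18 + 30 + 21 = 120 non-mint-B coins altogether.
After those, each further coin must be mint-B, so 120 + 9 = 129 draws guarantee 9 mint-B coins.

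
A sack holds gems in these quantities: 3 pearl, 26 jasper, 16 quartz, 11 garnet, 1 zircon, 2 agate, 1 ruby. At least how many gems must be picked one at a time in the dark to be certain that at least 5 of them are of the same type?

20

An adversary could hand out at most 4 gems per type (4 types run out sooner): 3 + 4 + 4 + 4 + 1 + 2 + 1 = 19 gems and still no type has 5.
One more gem lands in a type already at 4, so 20 draws are enough and 19 are not.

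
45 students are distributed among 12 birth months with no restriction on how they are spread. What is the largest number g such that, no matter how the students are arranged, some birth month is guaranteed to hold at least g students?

4

By the pigeonhole principle, the 12 birth months are the holes and the 45 students are the pigeons.
If every birth month held at most 3 students, the total would be at most 12 × 3 = 36, which is less than 45.
So some birth month holds at least ⌈45/12⌉ = 4 students.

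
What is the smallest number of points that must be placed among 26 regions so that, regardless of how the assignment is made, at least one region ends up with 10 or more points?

235

With 234 points one could put exactly 9 in each of the 26 regions, and no region would reach 10.
Pigeonhole: one more point must land in a region that already has 9, giving it 10.
So 26 × 9 + 1 = 235 points are required.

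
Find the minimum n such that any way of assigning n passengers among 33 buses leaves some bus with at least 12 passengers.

With 363 passengers one could put exactly 11 in each of the 33 buses, and no bus would reach 12.
By the pigeonhole principle, one more passenger must land in a bus that already has 11, giving it 12.
So 33 × 11 + 1 = 364 passengers are required.

364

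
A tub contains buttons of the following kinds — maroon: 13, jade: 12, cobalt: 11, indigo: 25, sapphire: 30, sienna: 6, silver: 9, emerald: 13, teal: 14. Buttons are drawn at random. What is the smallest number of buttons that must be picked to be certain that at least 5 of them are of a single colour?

37

By pigeonhole, the 9 colours are the holes; the buttons drawn are the pigeons.
To avoid 5 of any one colour, the worst case takes at most 4 of each colour.
That gives 4 + 4 + 4 + 4 + 4 + 4 + 4 + 4 + 4 = 36 buttons with no colour reaching 5.
The next button forces some colour to 5, so 36 + 1 = 37.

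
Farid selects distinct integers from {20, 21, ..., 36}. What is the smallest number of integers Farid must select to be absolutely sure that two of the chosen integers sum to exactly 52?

12

Two chosen integers sum to 52 exactly when both halves of some pair {x, 52−x} with 20 ≤ x ≤ 52−x ≤ 32 are chosen — 6 such pairs.
The remaining 5 elements (those with no distinct partner in range) can never complete a 52-sum, so the worst case takes all of them and one from each pair: 5 + 6 = 11.
The 12th integer has to be the second member of some pair, so 11 + 1 = 12.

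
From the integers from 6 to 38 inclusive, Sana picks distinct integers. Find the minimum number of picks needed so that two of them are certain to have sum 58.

25

Group the elements by complementary pair {x, 58−x}: {20,38}, {21,37}, {22,36}, …, giving 9 two-element pairs; the single value 29 (it cannot pair with itself since the integers are distinct); and 14 integers whose partner 58−x falls outside [6,38].
By pigeonhole, treating each of those 24 groups as a pigeonhole, one can pick one integer per group — 24 integers — with no two summing to 58.
The 25th integer lands in an occupied pair, forcing a sum of 58.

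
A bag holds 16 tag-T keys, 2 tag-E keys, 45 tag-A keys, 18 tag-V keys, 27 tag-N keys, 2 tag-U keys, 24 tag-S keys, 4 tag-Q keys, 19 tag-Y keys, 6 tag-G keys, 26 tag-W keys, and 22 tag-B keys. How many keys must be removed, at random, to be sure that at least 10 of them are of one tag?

An adversary could hand out at most 9 keys per tag (4 tags run out sooner): 9 + 2 + 9 + 9 + 9 + 2 + 9 + 4 + 9 + 6 + 9 + 9 = 86 keys and still no tag has 10.
One more key lands in a tag already at 9, so 87 draws are enough and 86 are not.

87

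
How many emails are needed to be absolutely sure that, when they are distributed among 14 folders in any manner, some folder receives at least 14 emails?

With 182 emails one could put exactly 13 in each of the 14 folders, and no folder would reach 14.
By the pigeonhole principle, one more email must land in a folder that already has 13, giving it 14.
So 14 × 13 + 1 = 183 emails are required.

183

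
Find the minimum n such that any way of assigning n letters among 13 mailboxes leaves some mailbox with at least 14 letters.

170

With 169 letters one could put exactly 13 in each of the 13 mailboxes, and no mailbox would reach 14.
By the pigeonhole principle, one more letter must land in a mailbox that already has 13, giving it 14.
So 13 × 13 + 1 = 170 letters are required.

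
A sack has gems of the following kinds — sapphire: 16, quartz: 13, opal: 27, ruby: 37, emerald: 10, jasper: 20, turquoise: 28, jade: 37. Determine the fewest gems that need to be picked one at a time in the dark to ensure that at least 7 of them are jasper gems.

175

In the worst case for collecting jasper gems, every non-jasper gem comes out first.
There are 16 + 13 + 27 + 37 + 10 + 28 + 37 = 168 non-jasper gems altogether.
After those, each further gem must be jasper, so 168 + 7 = 175 draws guarantee 7 jasper gems.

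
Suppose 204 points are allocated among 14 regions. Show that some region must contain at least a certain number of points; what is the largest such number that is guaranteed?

By pigeonhole, the 14 regions are the holes and the 204 points are the pigeons.
If every region held at most 14 points, the total would be at most 14 × 14 = 196, which is less than 204.
So some region holds at least ⌈204/14⌉ = 15 points.

15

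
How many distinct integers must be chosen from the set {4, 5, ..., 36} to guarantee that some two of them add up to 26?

25

Group the elements by complementary pair {x, 26−x}: {4,22}, {5,21}, {6,20}, …, giving 9 two-element pairs, the single value 13 (it cannot pair with itself since the integers are distinct), and 14 integers whose partner 26−x falls outside [4,36].
Treating each of those 24 groups as a pigeonhole, one can pick one integer per group — 24 integers — with no two summing to 26.
The 25th integer lands in an occupied pair, forcing a sum of 26.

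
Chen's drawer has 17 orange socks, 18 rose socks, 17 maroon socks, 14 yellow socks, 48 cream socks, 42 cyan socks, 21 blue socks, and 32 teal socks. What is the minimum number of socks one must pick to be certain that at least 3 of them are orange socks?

195

In the worst case for collecting orange socks, every non-orange sock comes out first.
There are 18 + 17 + 14 + 48 + 42 + 21 + 32 = 192 non-orange socks altogether.
After those, each further sock must be orange, so 192 + 3 = 195 draws guarantee 3 orange socks.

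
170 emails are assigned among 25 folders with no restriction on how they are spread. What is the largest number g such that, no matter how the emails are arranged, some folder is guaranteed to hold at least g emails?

7

By the pigeonhole principle, the 25 folders are the holes and the 170 emails are the pigeons.
If every folder held at most 6 emails, the total would be at most 25 × 6 = 150, which is less than 170.
So some folder holds at least ⌈170/25⌉ = 7 emails.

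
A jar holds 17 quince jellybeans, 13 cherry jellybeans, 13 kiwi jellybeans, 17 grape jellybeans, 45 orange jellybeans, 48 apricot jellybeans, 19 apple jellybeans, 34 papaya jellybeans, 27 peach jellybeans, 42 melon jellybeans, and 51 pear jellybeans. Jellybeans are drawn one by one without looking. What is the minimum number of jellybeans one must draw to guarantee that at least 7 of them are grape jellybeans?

316

In the worst case for collecting grape jellybeans, every non-grape jellybean comes out first.
There are 17 + 13 + 13 + 45 + 48 + 19 + 34 + 27 + 42 + 51 = 309 non-grape jellybeans altogether.
After those, each further jellybean must be grape, so 309 + 7 = 316 draws guarantee 7 grape jellybeans.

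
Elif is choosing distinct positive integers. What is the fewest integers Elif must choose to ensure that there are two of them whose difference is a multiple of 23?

24

Integers whose pairwise differences are multiples of 23 are exactly those sharing a remainder mod 23. Pigeonhole: the 23 residue classes mod 23 are the pigeonholes.
With 23 integers one could put 1 in each residue class and have no class reach 2.
The 24th integer pushes some class to 2, so 23·1 + 1 = 24.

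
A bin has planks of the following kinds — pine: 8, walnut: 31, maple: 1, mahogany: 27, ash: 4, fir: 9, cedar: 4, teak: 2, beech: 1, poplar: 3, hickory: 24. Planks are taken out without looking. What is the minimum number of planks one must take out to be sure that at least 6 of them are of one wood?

41

Pigeonhole: put each drawn plank into a box by wood. The largest draw with every box below 6 takes min(count, 5) from each wood; woods with fewer than 5 contribute all they have.
Σ min(cᵢ, 5) = 5 + 5 + 1 + 5 + 4 + 5 + 4 + 2 + 1 + 3 + 5 = 40.
Draw number 40 + 1 = 41 must push one box to 6.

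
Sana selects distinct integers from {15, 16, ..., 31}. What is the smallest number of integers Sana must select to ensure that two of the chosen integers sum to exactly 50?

12

Group the elements by complementary pair {x, 50−x}: {19,31}, {20,30}, {21,29}, …, giving 6 two-element pairs, the single value 25 (it cannot pair with itself since the integers are distinct), and 4 integers whose partner 50−x falls outside [15,31].
Treating each of those 11 groups as a pigeonhole, one can pick one integer per group — 11 integers — with no two summing to 50.
The 12th integer lands in an occupied pair, forcing a sum of 50.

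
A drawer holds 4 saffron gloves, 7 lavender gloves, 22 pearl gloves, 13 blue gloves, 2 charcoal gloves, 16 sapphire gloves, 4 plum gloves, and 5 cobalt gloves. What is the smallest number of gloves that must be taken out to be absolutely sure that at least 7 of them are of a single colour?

An adversary could hand out at most 6 gloves per colour (4 colours run out sooner): 4 + 6 + 6 + 6 + 2 + 6 + 4 + 5 = 39 gloves and still no colour has 7.
By pigeonhole, one more glove lands in a colour already at 6, so 40 draws are enough and 39 are not.

40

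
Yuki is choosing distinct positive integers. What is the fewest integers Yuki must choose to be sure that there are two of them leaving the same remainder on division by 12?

13

Pigeonhole: the 12 residue classes mod 12 are the pigeonholes.
With 12 integers one could put 1 in each residue class and have no class reach 2.
The 13th integer pushes some class to 2, so 12·1 + 1 = 13.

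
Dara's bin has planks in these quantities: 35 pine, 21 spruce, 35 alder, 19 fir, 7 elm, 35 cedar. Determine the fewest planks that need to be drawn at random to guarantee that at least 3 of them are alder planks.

In the worst case for collecting alder planks, every non-alder plank comes out first.
There are 35 + 21 + 19 + 7 + 35 = 117 non-alder planks altogether.
After those, each further plank must be alder, so 117 + 3 = 120 draws guarantee 3 alder planks.

120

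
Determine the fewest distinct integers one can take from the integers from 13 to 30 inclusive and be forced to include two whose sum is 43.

10

Two chosen integers sum to 43 exactly when both halves of some pair {x, 43−x} with 13 ≤ x ≤ 43−x ≤ 30 are chosen — 9 such pairs.
Every element belongs to one of those pairs, so the worst case picks one from each: 9 integers.
By the pigeonhole principle, the 10th integer has to be the second member of some pair, so 9 + 1 = 10.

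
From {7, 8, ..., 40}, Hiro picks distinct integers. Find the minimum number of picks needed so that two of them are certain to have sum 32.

A set avoiding the sum 32 can contain at most one of each pair {x, 32−x}, plus the 16 elements whose complement lies outside the range or equal to its own complement.
The integers 16, …, 40 (25 of them) are such a set: any two sum to at least 16+17 = 33 > 32.
Pigeonhole: any 26th integer completes one of the 9 pairs, so 26 choices force a sum of 32.

26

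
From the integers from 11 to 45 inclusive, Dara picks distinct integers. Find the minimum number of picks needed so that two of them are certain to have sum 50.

Two chosen integers sum to 50 exactly when both halves of some pair {x, 50−x} with 11 ≤ x ≤ 50−x ≤ 39 are chosen — 14 such pairs.
The remaining 7 elements (those with no distinct partner in range) can never complete a 50-sum, so the worst case takes all of them and one from each pair: 7 + 14 = 21.
The 22nd integer has to be the second member of some pair, so 21 + 1 = 22.

22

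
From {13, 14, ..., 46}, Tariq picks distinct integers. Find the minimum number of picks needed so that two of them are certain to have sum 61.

19

Group the elements by complementary pair {x, 61−x}: {15,46}, {16,45}, {17,44}, …, giving 16 two-element pairs and 2 integers whose partner 61−x falls outside [13,46].
By the pigeonhole principle, treating each of those 18 groups as a pigeonhole, one can pick one integer per group — 18 integers — with no two summing to 61.
The 19th integer lands in an occupied pair, forcing a sum of 61.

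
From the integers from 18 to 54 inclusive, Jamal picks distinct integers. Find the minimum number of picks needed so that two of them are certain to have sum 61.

A set avoiding the sum 61 can contain at most one of each pair {x, 61−x}, plus the 11 elements whose complement lies outside the range.
The integers 31, …, 54 (24 of them) are such a set: any two sum to at least 31+32 = 63 > 61.
Any 25th integer completes one of the 13 pairs, so 25 choices force a sum of 61.

25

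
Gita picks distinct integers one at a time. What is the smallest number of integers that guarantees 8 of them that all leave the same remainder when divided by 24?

169

Pigeonhole: the 24 residue classes mod 24 are the pigeonholes.
With 168 integers one could put 7 in each residue class and have no class reach 8.
The 169th integer pushes some class to 8, so 24·7 + 1 = 169.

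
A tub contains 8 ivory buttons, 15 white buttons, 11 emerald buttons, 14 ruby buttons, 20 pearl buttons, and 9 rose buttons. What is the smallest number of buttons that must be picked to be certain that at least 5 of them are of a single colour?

The 6 colours are the holes; the buttons drawn are the pigeons.
To avoid 5 of any one colour, the worst case takes at most 4 of each colour.
That gives 4 + 4 + 4 + 4 + 4 + 4 = 24 buttons with no colour reaching 5.
The next button forces some colour to 5, so 24 + 1 = 25.

25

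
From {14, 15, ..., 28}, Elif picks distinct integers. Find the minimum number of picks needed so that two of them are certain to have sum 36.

A set avoiding the sum 36 can contain at most one of each pair {x, 36−x}, plus the 7 elements whose complement lies outside the range or equal to its own complement.
The integers 18, …, 28 (11 of them) are such a set: any two sum to at least 18+19 = 37 > 36.
By the pigeonhole principle, any 12th integer completes one of the 4 pairs, so 12 choices force a sum of 36.

12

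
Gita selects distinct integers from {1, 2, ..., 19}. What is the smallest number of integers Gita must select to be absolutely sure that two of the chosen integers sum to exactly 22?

Group the elements by complementary pair {x, 22−x}: {3,19}, {4,18}, {5,17}, …, giving 8 two-element pairs, the single value 11 (it cannot pair with itself since the integers are distinct), and 2 integers whose partner 22−x falls outside [1,19].
Treating each of those 11 groups as a pigeonhole, one can pick one integer per group — 11 integers — with no two summing to 22.
The 12th integer lands in an occupied pair, forcing a sum of 22.

12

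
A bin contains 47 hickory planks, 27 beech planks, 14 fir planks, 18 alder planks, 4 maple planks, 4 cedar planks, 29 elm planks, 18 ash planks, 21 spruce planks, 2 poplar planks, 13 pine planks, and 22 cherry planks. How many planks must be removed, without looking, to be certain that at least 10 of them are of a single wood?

The 12 woods are the holes; the planks drawn are the pigeons.
To avoid 10 of any one wood, the worst case takes at most 9 of each wood, or every plank of a wood that has fewer than 9.
That gives 9 + 9 + 9 + 9 + 4 + 4 + 9 + 9 + 9 + 2 + 9 + 9 = 91 planks with no wood reaching 10.
The next plank forces some wood to 10, so 91 + 1 = 92.

92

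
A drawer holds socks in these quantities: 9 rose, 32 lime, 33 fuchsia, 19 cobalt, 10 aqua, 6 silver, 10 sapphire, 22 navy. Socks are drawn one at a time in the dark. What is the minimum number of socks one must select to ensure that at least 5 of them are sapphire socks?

In the worst case for collecting sapphire socks, every non-sapphire sock comes out first.
There are 9 + 32 + 33 + 19 + 10 + 6 + 22 = 131 non-sapphire socks altogether.
After those, each further sock must be sapphire, so 131 + 5 = 136 draws guarantee 5 sapphire socks.

136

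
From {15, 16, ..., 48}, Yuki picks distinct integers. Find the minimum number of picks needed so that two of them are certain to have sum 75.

24

Group the elements by complementary pair {x, 75−x}: {27,48}, {28,47}, {29,46}, …, giving 11 two-element pairs and 12 integers whose partner 75−x falls outside [15,48].
By the pigeonhole principle, treating each of those 23 groups as a pigeonhole, one can pick one integer per group — 23 integers — with no two summing to 75.
The 24th integer lands in an occupied pair, forcing a sum of 75.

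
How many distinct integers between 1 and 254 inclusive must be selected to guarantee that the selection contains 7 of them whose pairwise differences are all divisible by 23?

Integers whose pairwise differences are multiples of 23 are exactly those sharing a remainder mod 23. The 23 residue classes mod 23 are the pigeonholes.
With 138 integers one could put 6 in each residue class and have no class reach 7.
The 139th integer pushes some class to 7, so 23·6 + 1 = 139.

139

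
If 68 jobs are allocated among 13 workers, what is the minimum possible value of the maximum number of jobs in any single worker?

Pigeonhole: the 13 workers are the holes and the 68 jobs are the pigeons.
If every worker held at most 5 jobs, the total would be at most 13 × 5 = 65, which is less than 68.
So some worker holds at least ⌈68/13⌉ = 6 jobs.

6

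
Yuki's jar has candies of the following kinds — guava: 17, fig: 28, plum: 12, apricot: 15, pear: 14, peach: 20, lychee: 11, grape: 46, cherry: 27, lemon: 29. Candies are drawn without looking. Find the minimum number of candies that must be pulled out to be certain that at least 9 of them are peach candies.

In the worst case for collecting peach candies, every non-peach candy comes out first.
There are 17 + 28 + 12 + 15 + 14 + 11 + 46 + 27 + 29 = 199 non-peach candies altogether.
After those, each further candy must be peach, so 199 + 9 = 208 draws guarantee 9 peach candies.

208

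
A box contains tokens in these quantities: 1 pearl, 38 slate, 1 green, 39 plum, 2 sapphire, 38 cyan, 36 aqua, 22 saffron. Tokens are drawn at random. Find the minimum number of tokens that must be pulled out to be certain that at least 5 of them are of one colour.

25

By the pigeonhole principle, put each drawn token into a box by colour. The largest draw with every box below 5 takes min(count, 4) from each colour; colours with fewer than 4 contribute all they have.
Σ min(cᵢ, 4) = 1 + 4 + 1 + 4 + 2 + 4 + 4 + 4 = 24.
Draw number 24 + 1 = 25 must push one box to 5.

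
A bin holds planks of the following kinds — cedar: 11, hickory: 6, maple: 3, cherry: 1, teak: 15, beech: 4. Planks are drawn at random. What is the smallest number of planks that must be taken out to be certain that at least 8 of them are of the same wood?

29

Put each drawn plank into a box by wood. The largest draw with every box below 8 takes min(count, 7) from each wood; woods with fewer than 7 contribute all they have.
Σ min(cᵢ, 7) = 7 + 6 + 3 + 1 + 7 + 4 = 28.
Draw number 28 + 1 = 29 must push one box to 8.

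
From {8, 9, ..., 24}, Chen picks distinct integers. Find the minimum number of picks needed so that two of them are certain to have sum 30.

11

Group the elements by complementary pair {x, 30−x}: {8,22}, {9,21}, {10,20}, …, giving 7 two-element pairs; the single value 15 (it cannot pair with itself since the integers are distinct); and 2 integers whose partner 30−x falls outside [8,24].
Treating each of those 10 groups as a pigeonhole, one can pick one integer per group — 10 integers — with no two summing to 30.
The 11th integer lands in an occupied pair, forcing a sum of 30.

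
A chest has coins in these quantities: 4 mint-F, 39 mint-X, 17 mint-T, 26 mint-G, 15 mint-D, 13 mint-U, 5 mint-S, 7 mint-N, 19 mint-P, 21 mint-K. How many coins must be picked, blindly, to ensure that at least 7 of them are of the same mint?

Pigeonhole: the 10 mints are the holes; the coins drawn are the pigeons.
To avoid 7 of any one mint, the worst case takes at most 6 of each mint, or every coin of a mint that has fewer than 6.
That gives 4 + 6 + 6 + 6 + 6 + 6 + 5 + 6 + 6 + 6 = 57 coins with no mint reaching 7.
The next coin forces some mint to 7, so 57 + 1 = 58.

58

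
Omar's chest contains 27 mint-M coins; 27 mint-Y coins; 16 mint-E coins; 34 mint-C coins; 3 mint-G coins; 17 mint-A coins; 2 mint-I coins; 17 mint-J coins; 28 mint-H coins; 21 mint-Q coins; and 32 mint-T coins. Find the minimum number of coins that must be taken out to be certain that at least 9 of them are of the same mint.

By the pigeonhole principle, the 11 mints are the holes; the coins drawn are the pigeons.
To avoid 9 of any one mint, the worst case takes at most 8 of each mint, or every coin of a mint that has fewer than 8.
That gives 8 + 8 + 8 + 8 + 3 + 8 + 2 + 8 + 8 + 8 + 8 = 77 coins with no mint reaching 9.
The next coin forces some mint to 9, so 77 + 1 = 78.

78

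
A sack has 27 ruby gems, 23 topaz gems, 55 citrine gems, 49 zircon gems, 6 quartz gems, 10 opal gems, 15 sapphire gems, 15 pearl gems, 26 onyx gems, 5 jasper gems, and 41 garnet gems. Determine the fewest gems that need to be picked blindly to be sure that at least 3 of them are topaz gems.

In the worst case for collecting topaz gems, every non-topaz gem comes out first.
There are 27 + 55 + 49 + 6 + 10 + 15 + 15 + 26 + 5 + 41 = 249 non-topaz gems altogether.
After those, each further gem must be topaz, so 249 + 3 = 252 draws guarantee 3 topaz gems.

252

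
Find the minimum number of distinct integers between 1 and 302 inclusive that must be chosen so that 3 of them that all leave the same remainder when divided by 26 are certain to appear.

The 26 residue classes mod 26 are the pigeonholes.
With 52 integers one could put 2 in each residue class and have no class reach 3.
The 53rd integer pushes some class to 3, so 26·2 + 1 = 53.

53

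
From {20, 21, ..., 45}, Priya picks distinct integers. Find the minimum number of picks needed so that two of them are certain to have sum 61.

Group the elements by complementary pair {x, 61−x}: {20,41}, {21,40}, {22,39}, …, giving 11 two-element pairs and 4 integers whose partner 61−x falls outside [20,45].
Pigeonhole: treating each of those 15 groups as a pigeonhole, one can pick one integer per group — 15 integers — with no two summing to 61.
The 16th integer lands in an occupied pair, forcing a sum of 61.

16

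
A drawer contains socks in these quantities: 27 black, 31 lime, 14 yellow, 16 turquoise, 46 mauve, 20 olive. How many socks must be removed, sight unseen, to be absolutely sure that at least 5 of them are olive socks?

In the worst case for collecting olive socks, every non-olive sock comes out first.
There are 27 + 31 + 14 + 16 + 46 = 134 non-olive socks altogether.
After those, each further sock must be olive, so 134 + 5 = 139 draws guarantee 5 olive socks.

139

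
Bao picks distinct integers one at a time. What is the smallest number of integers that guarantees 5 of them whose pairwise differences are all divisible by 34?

137

Integers whose pairwise differences are multiples of 34 are exactly those sharing a remainder mod 34. By pigeonhole, the 34 residue classes mod 34 are the pigeonholes.
With 136 integers one could put 4 in each residue class and have no class reach 5.
The 137th integer pushes some class to 5, so 34·4 + 1 = 137.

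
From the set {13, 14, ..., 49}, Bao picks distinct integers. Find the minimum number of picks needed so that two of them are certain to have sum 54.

24

A set avoiding the sum 54 can contain at most one of each pair {x, 54−x}, plus the 9 elements whose complement lies outside the range or equal to its own complement.
The integers 27, …, 49 (23 of them) are such a set: any two sum to at least 27+28 = 55 > 54.
Pigeonhole: any 24th integer completes one of the 14 pairs, so 24 choices force a sum of 54.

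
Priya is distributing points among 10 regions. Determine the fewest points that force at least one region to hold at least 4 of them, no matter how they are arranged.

31

With 30 points one could put exactly 3 in each of the 10 regions, and no region would reach 4.
Pigeonhole: one more point must land in a region that already has 3, giving it 4.
So 10 × 3 + 1 = 31 points are required.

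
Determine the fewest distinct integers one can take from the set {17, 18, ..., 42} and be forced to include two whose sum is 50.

Two chosen integers sum to 50 exactly when both halves of some pair {x, 50−x} with 17 ≤ x ≤ 50−x ≤ 33 are chosen — 8 such pairs.
The remaining 10 elements (those with no distinct partner in range) can never complete a 50-sum, so the worst case takes all of them and one from each pair: 10 + 8 = 18.
The 19th integer has to be the second member of some pair, so 18 + 1 = 19.

19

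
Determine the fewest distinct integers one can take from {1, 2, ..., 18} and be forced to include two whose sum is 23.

12

Group the elements by complementary pair {x, 23−x}: {5,18}, {6,17}, {7,16}, …, giving 7 two-element pairs and 4 integers whose partner 23−x falls outside [1,18].
By pigeonhole, treating each of those 11 groups as a pigeonhole, one can pick one integer per group — 11 integers — with no two summing to 23.
The 12th integer lands in an occupied pair, forcing a sum of 23.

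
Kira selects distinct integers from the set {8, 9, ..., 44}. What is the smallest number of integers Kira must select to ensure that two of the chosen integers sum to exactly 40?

Two chosen integers sum to 40 exactly when both halves of some pair {x, 40−x} with 8 ≤ x ≤ 40−x ≤ 32 are chosen — 12 such pairs.
The remaining 13 elements (those with no distinct partner in range) can never complete a 40-sum, so the worst case takes all of them and one from each pair: 13 + 12 = 25.
The 26th integer has to be the second member of some pair, so 25 + 1 = 26.

26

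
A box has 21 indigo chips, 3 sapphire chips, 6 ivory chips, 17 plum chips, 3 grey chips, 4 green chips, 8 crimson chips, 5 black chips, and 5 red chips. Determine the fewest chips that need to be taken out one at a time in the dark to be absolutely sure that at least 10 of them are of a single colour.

An adversary could hand out at most 9 chips per colour (7 colours run out sooner): 9 + 3 + 6 + 9 + 3 + 4 + 8 + 5 + 5 = 52 chips and still no colour has 10.
One more chip lands in a colour already at 9, so 53 draws are enough and 52 are not.

53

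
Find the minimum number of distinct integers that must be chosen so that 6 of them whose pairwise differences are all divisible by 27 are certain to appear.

136

Integers whose pairwise differences are multiples of 27 are exactly those sharing a remainder mod 27. By the pigeonhole principle, the 27 residue classes mod 27 are the pigeonholes.
With 135 integers one could put 5 in each residue class and have no class reach 6.
The 136th integer pushes some class to 6, so 27·5 + 1 = 136.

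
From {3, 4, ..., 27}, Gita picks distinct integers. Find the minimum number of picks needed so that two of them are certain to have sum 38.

Group the elements by complementary pair {x, 38−x}: {11,27}, {12,26}, {13,25}, …, giving 8 two-element pairs; the single value 19 (it cannot pair with itself since the integers are distinct); and 8 integers whose partner 38−x falls outside [3,27].
Treating each of those 17 groups as a pigeonhole, one can pick one integer per group — 17 integers — with no two summing to 38.
The 18th integer lands in an occupied pair, forcing a sum of 38.

18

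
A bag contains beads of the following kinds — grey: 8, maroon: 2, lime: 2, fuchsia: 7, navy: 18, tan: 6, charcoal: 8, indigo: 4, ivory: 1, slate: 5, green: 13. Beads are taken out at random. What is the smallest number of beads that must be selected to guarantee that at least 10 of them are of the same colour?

62

The 11 colours are the holes; the beads drawn are the pigeons.
To avoid 10 of any one colour, the worst case takes at most 9 of each colour, or every bead of a colour that has fewer than 9.
That gives 8 + 2 + 2 + 7 + 9 + 6 + 8 + 4 + 1 + 5 + 9 = 61 beads with no colour reaching 10.
The next bead forces some colour to 10, so 61 + 1 = 62.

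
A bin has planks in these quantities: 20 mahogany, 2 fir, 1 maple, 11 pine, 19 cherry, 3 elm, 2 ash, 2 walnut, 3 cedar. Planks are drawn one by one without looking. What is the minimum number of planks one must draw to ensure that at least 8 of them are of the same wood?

Pigeonhole: the 9 woods are the holes; the planks drawn are the pigeons.
To avoid 8 of any one wood, the worst case takes at most 7 of each wood, or every plank of a wood that has fewer than 7.
That gives 7 + 2 + 1 + 7 + 7 + 3 + 2 + 2 + 3 = 34 planks with no wood reaching 8.
The next plank forces some wood to 8, so 34 + 1 = 35.

35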